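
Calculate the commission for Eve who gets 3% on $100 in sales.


Convert rate to decimal:
3% = 0.03
Multiply by sales:
$100 x 0.03 = $3

$3


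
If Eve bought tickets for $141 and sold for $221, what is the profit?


Selling price = $221
Cost price = $141
Profit = selling price - cost price:
Profit = $221 - $141 = $80

$80


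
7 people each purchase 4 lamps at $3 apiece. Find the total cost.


Cost per person:
4 x $3 = $12
Group total:
7 x $12 = $84

$84


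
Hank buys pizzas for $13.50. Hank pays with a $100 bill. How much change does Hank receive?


Start with the amount paid:
$100
Subtract the price:
$100 - $13.50 = $86.50

$86.50


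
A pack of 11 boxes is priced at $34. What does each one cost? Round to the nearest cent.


Total cost: $34
Number of items: 11
Unit price: $34 / 11 = $3.0909... ≈ $3.09

$3.09


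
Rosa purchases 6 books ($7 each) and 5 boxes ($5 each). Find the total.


Cost of books:
6 x $7 = $42
Cost of boxes:
5 x $5 = $25
Add both:
$42 + $25 = $67

$67


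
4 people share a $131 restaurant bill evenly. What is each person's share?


Total bill: $131
Number of people: 4
Each pays: $131 / 4 = $32.75

$32.75


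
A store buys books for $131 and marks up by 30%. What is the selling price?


Calculate the markup amount:
30% of $131 = $39.30
Add to cost:
$131 + $39.30 = $170.30

$170.30


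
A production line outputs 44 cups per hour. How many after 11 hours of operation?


Production rate: 44 cups per hour
Time: 11 hours
Total: 44 x 11 = 484 cups

484 cups


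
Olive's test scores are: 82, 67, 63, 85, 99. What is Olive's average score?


Add the scores:
82 + 67 + 63 + 85 + 99 = 396
Divide by the number of tests:
396 / 5 = 79.2

79.2


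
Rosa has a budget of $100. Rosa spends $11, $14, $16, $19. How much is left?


Add up expenses:
$11 + $14 + $16 + $19 = $60
Subtract from budget:
$100 - $60 = $40

$40


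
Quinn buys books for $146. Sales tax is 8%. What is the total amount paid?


Calculate the tax:
8% of $146 = $11.68
Add tax to price:
$146 + $11.68 = $157.68

$157.68


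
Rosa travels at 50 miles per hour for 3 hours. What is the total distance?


Use the formula: distance = speed x time
Speed = 50 mph, Time = 3 hours
50 x 3 = 150 miles

150 miles


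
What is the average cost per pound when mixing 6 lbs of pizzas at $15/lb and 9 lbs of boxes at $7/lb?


Cost of pizzas:
6 x $15 = $90
Cost of boxes:
9 x $7 = $63
Total cost: $90 + $63 = $153
Total weight: 15 lbs
Average: $153 / 15 = $10.20/lb

$10.20/lb


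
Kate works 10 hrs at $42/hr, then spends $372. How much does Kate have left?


Calculate earnings:
10 x $42 = $420
Subtract spending:
$420 - $372 = $48

$48


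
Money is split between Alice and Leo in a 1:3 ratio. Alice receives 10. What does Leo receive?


Find the multiplier:
10 / 1 = 10
Apply to Leo's share:
3 x 10 = 30

30


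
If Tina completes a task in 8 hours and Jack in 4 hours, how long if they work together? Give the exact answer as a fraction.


Tina's rate: 1/8 of the job per hour
Jack's rate: 1/4 of the job per hour
Combined rate: 1/8 + 1/4 = 3/8 per hour
Time = 1 / (3/8) = 8/3 hours (≈ 2.67 hours)

8/3 hours


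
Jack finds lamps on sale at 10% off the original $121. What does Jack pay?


Calculate the discount amount:
10% of $121 = $12.10
Subtract from original:
$121 - $12.10 = $108.90

$108.90


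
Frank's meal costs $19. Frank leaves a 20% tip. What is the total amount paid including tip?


Calculate the tip:
20% of $19 = $3.80
Add tip to meal cost:
$19 + $3.80 = $22.80

$22.80


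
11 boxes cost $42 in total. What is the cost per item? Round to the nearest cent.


Total cost: $42
Number of items: 11
Unit price: $42 / 11 = $3.8181... ≈ $3.82

$3.82


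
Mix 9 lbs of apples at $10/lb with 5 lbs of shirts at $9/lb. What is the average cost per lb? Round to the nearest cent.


Cost of apples:
9 x $10 = $90
Cost of shirts:
5 x $9 = $45
Total cost: $90 + $45 = $135
Total weight: 14 lbs
Average: $135 / 14 = $9.6428... ≈ $9.64/lb

$9.64/lb


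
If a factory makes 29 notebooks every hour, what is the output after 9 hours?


Production rate: 29 notebooks per hour
Time: 9 hours
Total: 29 x 9 = 261 notebooks

261 notebooks


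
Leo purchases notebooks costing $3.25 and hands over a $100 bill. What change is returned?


Start with the amount paid:
$100
Subtract the price:
$100 - $3.25 = $96.75

$96.75


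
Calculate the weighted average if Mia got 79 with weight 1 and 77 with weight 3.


Weighted sum:
1 x 79 + 3 x 77 = 310
Total weight:
1 + 3 = 4
Weighted average:
310 / 4 = 77.5

77.5


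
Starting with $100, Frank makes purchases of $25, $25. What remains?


Add up expenses:
$25 + $25 = $50
Subtract from budget:
$100 - $50 = $50

$50


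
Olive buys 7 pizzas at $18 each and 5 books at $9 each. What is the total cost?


Cost of pizzas:
7 x $18 = $126
Cost of books:
5 x $9 = $45
Add both:
$126 + $45 = $171

$171


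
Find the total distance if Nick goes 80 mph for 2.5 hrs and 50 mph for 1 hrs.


Leg 1 distance:
80 x 2.5 = 200 miles
Leg 2 distance:
50 x 1 = 50 miles
Total distance:
200 + 50 = 250 miles

250 miles


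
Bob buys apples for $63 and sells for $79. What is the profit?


Selling price = $79
Cost price = $63
Profit = selling price - cost price:
Profit = $79 - $63 = $16

$16


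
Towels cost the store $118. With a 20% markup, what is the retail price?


Calculate the markup amount:
20% of $118 = $23.60
Add to cost:
$118 + $23.60 = $141.60

$141.60


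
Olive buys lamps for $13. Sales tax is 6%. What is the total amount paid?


Calculate the tax:
6% of $13 = $0.78
Add tax to price:
$13 + $0.78 = $13.78

$13.78


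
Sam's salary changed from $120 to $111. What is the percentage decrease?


Find the absolute change:
|111 - 120| = 9
Divide by original and multiply by 100:
9 / 120 x 100 = 7.5%

7.5%


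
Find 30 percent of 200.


Convert percentage to decimal:
30% = 0.3
Multiply:
200 x 0.3 = 60

60


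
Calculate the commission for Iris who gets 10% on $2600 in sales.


Convert rate to decimal:
10% = 0.1
Multiply by sales:
$2600 x 0.1 = $260

$260


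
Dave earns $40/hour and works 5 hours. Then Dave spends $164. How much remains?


Calculate earnings:
5 x $40 = $200
Subtract spending:
$200 - $164 = $36

$36


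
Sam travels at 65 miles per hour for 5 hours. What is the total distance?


Use the formula: distance = speed x time
Speed = 65 mph, Time = 5 hours
65 x 5 = 325 miles

325 miles


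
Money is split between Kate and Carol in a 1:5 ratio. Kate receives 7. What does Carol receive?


Find the multiplier:
7 / 1 = 7
Apply to Carol's share:
5 x 7 = 35

35


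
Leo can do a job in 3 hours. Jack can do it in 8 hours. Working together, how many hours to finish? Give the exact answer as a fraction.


Leo's rate: 1/3 of the job per hour
Jack's rate: 1/8 of the job per hour
Combined rate: 1/3 + 1/8 = 11/24 per hour
Time = 1 / (11/24) = 24/11 hours (≈ 2.18 hours)

24/11 hours


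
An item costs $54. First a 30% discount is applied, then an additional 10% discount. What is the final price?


First discount:
30% of $54 = $16.20
Price after first discount:
$54 - $16.20 = $37.80
Second discount:
10% of $37.80 = $3.78
Final price:
$37.80 - $3.78 = $34.02

$34.02


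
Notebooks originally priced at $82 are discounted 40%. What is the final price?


Calculate the discount amount:
40% of $82 = $32.80
Subtract from original:
$82 - $32.80 = $49.20

$49.20


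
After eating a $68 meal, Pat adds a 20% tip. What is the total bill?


Calculate the tip:
20% of $68 = $13.60
Add tip to meal cost:
$68 + $13.60 = $81.60

$81.60


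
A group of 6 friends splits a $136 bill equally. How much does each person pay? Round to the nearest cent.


Total bill: $136
Number of people: 6
Each pays: $136 / 6 = $22.6666... ≈ $22.67

$22.67


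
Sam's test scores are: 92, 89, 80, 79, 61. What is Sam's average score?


Add the scores:
92 + 89 + 80 + 79 + 61 = 401
Divide by the number of tests:
401 / 5 = 80.2

80.2


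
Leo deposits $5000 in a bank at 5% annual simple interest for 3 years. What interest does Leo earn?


Use the formula I = P x R x T / 100
P x R x T = 5000 x 5 x 3 = 75000
I = 75000 / 100 = $750

$750


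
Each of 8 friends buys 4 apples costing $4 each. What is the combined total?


Cost per person:
4 x $4 = $16
Group total:
8 x $16 = $128

$128


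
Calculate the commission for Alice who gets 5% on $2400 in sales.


Convert rate to decimal:
5% = 0.05
Multiply by sales:
$2400 x 0.05 = $120

$120


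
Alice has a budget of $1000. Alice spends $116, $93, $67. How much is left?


Add up expenses:
$116 + $93 + $67 = $276
Subtract from budget:
$1000 - $276 = $724

$724


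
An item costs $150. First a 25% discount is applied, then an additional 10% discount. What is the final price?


First discount:
25% of $150 = $37.50
Price after first discount:
$150 - $37.50 = $112.50
Second discount:
10% of $112.50 = $11.25
Final price:
$112.50 - $11.25 = $101.25

$101.25


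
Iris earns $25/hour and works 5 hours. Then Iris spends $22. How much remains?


Calculate earnings:
5 x $25 = $125
Subtract spending:
$125 - $22 = $103

$103


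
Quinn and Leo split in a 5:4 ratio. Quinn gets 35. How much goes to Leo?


Find the multiplier:
35 / 5 = 7
Apply to Leo's share:
4 x 7 = 28

28


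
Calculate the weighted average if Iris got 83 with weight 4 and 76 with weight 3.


Weighted sum:
4 x 83 + 3 x 76 = 560
Total weight:
4 + 3 = 7
Weighted average:
560 / 7 = 80

80


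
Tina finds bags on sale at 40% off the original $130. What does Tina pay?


Calculate the discount amount:
40% of $130 = $52
Subtract from original:
$130 - $52 = $78

$78


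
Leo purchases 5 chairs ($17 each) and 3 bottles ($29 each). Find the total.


Cost of chairs:
5 x $17 = $85
Cost of bottles:
3 x $29 = $87
Add both:
$85 + $87 = $172

$172


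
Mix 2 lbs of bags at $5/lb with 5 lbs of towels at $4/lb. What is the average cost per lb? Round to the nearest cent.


Cost of bags:
2 x $5 = $10
Cost of towels:
5 x $4 = $20
Total cost: $10 + $20 = $30
Total weight: 7 lbs
Average: $30 / 7 = $4.2857... ≈ $4.29/lb

$4.29/lb


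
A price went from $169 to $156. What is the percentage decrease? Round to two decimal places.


Find the absolute change:
|156 - 169| = 13
Divide by original and multiply by 100:
13 / 169 x 100 = 7.6923...% ≈ 7.69%

7.69%


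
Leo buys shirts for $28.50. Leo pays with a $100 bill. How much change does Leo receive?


Start with the amount paid:
$100
Subtract the price:
$100 - $28.50 = $71.50

$71.50


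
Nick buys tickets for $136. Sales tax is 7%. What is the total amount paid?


Calculate the tax:
7% of $136 = $9.52
Add tax to price:
$136 + $9.52 = $145.52

$145.52


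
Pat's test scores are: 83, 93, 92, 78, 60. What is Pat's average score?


Add the scores:
83 + 93 + 92 + 78 + 60 = 406
Divide by the number of tests:
406 / 5 = 81.2

81.2


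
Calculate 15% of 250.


Convert percentage to decimal:
15% = 0.15
Multiply:
250 x 0.15 = 37.5

37.5


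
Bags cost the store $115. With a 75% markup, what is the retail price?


Calculate the markup amount:
75% of $115 = $86.25
Add to cost:
$115 + $86.25 = $201.25

$201.25


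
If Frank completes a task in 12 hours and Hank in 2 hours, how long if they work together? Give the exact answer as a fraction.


Frank's rate: 1/12 of the job per hour
Hank's rate: 1/2 of the job per hour
Combined rate: 1/12 + 1/2 = 7/12 per hour
Time = 1 / (7/12) = 12/7 hours (≈ 1.71 hours)

12/7 hours


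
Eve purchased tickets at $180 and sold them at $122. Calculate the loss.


Selling price = $122
Cost price = $180
Loss = cost price - selling price:
Loss = $180 - $122 = $58

$58


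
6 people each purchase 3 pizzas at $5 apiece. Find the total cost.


Cost per person:
3 x $5 = $15
Group total:
6 x $15 = $90

$90


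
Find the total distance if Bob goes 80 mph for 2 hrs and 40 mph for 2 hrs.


Leg 1 distance:
80 x 2 = 160 miles
Leg 2 distance:
40 x 2 = 80 miles
Total distance:
160 + 80 = 240 miles

240 miles


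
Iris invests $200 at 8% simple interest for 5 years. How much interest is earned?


Use the formula I = P x R x T / 100
P x R x T = 200 x 8 x 5 = 8000
I = 8000 / 100 = $80

$80


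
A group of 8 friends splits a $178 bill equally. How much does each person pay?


Total bill: $178
Number of people: 8
Each pays: $178 / 8 = $22.25

$22.25


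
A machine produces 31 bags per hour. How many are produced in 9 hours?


Production rate: 31 bags per hour
Time: 9 hours
Total: 31 x 9 = 279 bags

279 bags


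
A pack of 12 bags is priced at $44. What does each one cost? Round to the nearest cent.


Total cost: $44
Number of items: 12
Unit price: $44 / 12 = $3.6666... ≈ $3.67

$3.67


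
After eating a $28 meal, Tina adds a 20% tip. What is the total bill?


Calculate the tip:
20% of $28 = $5.60
Add tip to meal cost:
$28 + $5.60 = $33.60

$33.60


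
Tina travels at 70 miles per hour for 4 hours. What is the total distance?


Use the formula: distance = speed x time
Speed = 70 mph, Time = 4 hours
70 x 4 = 280 miles

280 miles


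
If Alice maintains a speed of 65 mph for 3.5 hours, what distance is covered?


Use the formula: distance = speed x time
Speed = 65 mph, Time = 3.5 hours
65 x 3.5 = 227.5 miles

227.5 miles


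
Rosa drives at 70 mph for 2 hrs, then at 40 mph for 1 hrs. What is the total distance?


Leg 1 distance:
70 x 2 = 140 miles
Leg 2 distance:
40 x 1 = 40 miles
Total distance:
140 + 40 = 180 miles

180 miles


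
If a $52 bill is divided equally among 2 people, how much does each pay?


Total bill: $52
Number of people: 2
Each pays: $52 / 2 = $26

$26


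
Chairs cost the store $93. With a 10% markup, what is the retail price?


Calculate the markup amount:
10% of $93 = $9.30
Add to cost:
$93 + $9.30 = $102.30

$102.30


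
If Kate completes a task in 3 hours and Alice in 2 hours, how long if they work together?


Kate's rate: 1/3 of the job per hour
Alice's rate: 1/2 of the job per hour
Combined rate: 1/3 + 1/2 = 5/6 per hour
Time = 1 / (5/6) = 6/5 = 1.2 hours

1.2 hours


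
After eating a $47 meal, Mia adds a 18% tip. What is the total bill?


Calculate the tip:
18% of $47 = $8.46
Add tip to meal cost:
$47 + $8.46 = $55.46

$55.46


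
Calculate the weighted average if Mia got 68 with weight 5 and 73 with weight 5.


Weighted sum:
5 x 68 + 5 x 73 = 705
Total weight:
5 + 5 = 10
Weighted average:
705 / 10 = 70.5

70.5


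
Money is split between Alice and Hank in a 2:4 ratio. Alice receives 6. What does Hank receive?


Find the multiplier:
6 / 2 = 3
Apply to Hank's share:
4 x 3 = 12

12


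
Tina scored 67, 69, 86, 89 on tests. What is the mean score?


Add the scores:
67 + 69 + 86 + 89 = 311
Divide by the number of tests:
311 / 4 = 77.75

77.75


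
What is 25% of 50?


Convert percentage to decimal:
25% = 0.25
Multiply:
50 x 0.25 = 12.5

12.5


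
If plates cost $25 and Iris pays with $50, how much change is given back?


Start with the amount paid:
$50
Subtract the price:
$50 - $25 = $25

$25


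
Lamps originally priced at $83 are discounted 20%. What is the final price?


Calculate the discount amount:
20% of $83 = $16.60
Subtract from original:
$83 - $16.60 = $66.40

$66.40


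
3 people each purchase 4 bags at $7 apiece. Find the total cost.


Cost per person:
4 x $7 = $28
Group total:
3 x $28 = $84

$84


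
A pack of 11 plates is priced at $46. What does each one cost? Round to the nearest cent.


Total cost: $46
Number of items: 11
Unit price: $46 / 11 = $4.1818... ≈ $4.18

$4.18


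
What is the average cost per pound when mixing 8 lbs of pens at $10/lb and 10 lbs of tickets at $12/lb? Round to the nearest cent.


Cost of pens:
8 x $10 = $80
Cost of tickets:
10 x $12 = $120
Total cost: $80 + $120 = $200
Total weight: 18 lbs
Average: $200 / 18 = $11.1111... ≈ $11.11/lb

$11.11/lb


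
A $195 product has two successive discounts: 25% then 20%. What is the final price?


First discount:
25% of $195 = $48.75
Price after first discount:
$195 - $48.75 = $146.25
Second discount:
20% of $146.25 = $29.25
Final price:
$146.25 - $29.25 = $117

$117


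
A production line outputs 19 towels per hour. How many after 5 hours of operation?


Production rate: 19 towels per hour
Time: 5 hours
Total: 19 x 5 = 95 towels

95 towels


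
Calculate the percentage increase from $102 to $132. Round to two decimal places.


Find the absolute change:
|132 - 102| = 30
Divide by original and multiply by 100:
30 / 102 x 100 = 29.4117...% ≈ 29.41%

29.41%


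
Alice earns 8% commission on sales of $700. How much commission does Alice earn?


Convert rate to decimal:
8% = 0.08
Multiply by sales:
$700 x 0.08 = $56

$56


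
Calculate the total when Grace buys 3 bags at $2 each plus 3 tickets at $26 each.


Cost of bags:
3 x $2 = $6
Cost of tickets:
3 x $26 = $78
Add both:
$6 + $78 = $84

$84


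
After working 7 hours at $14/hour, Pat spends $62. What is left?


Calculate earnings:
7 x $14 = $98
Subtract spending:
$98 - $62 = $36

$36


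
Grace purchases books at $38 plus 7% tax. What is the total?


Calculate the tax:
7% of $38 = $2.66
Add tax to price:
$38 + $2.66 = $40.66

$40.66


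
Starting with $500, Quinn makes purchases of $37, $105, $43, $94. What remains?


Add up expenses:
$37 + $105 + $43 + $94 = $279
Subtract from budget:
$500 - $279 = $221

$221


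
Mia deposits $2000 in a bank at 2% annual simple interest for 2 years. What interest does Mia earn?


Use the formula I = P x R x T / 100
P x R x T = 2000 x 2 x 2 = 8000
I = 8000 / 100 = $80

$80


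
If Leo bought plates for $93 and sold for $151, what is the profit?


Selling price = $151
Cost price = $93
Profit = selling price - cost price:
Profit = $151 - $93 = $58

$58


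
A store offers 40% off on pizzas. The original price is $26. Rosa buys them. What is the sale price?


Calculate the discount amount:
40% of $26 = $10.40
Subtract from original:
$26 - $10.40 = $15.60

$15.60


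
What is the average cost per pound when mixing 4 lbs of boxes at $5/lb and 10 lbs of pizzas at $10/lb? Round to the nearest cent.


Cost of boxes:
4 x $5 = $20
Cost of pizzas:
10 x $10 = $100
Total cost: $20 + $100 = $120
Total weight: 14 lbs
Average: $120 / 14 = $8.5714... ≈ $8.57/lb

$8.57/lb


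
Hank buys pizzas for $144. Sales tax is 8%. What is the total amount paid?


Calculate the tax:
8% of $144 = $11.52
Add tax to price:
$144 + $11.52 = $155.52

$155.52


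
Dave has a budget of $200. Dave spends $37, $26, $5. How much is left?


Add up expenses:
$37 + $26 + $5 = $68
Subtract from budget:
$200 - $68 = $132

$132


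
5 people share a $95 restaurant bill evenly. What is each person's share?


Total bill: $95
Number of people: 5
Each pays: $95 / 5 = $19

$19


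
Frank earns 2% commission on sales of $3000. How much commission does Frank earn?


Convert rate to decimal:
2% = 0.02
Multiply by sales:
$3000 x 0.02 = $60

$60


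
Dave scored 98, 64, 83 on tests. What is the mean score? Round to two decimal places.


Add the scores:
98 + 64 + 83 = 245
Divide by the number of tests:
245 / 3 = 81.6666... ≈ 81.67

81.67


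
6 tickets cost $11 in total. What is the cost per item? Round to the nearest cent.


Total cost: $11
Number of items: 6
Unit price: $11 / 6 = $1.8333... ≈ $1.83

$1.83


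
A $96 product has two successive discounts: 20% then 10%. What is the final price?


First discount:
20% of $96 = $19.20
Price after first discount:
$96 - $19.20 = $76.80
Second discount:
10% of $76.80 = $7.68
Final price:
$76.80 - $7.68 = $69.12

$69.12


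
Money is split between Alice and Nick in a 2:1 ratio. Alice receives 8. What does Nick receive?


Find the multiplier:
8 / 2 = 4
Apply to Nick's share:
1 x 4 = 4

4


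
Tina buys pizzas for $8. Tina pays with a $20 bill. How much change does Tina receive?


Start with the amount paid:
$20
Subtract the price:
$20 - $8 = $12

$12


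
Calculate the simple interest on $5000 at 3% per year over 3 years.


Use the formula I = P x R x T / 100
P x R x T = 5000 x 3 x 3 = 45000
I = 45000 / 100 = $450

$450


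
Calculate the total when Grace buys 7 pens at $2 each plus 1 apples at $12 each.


Cost of pens:
7 x $2 = $14
Cost of apples:
1 x $12 = $12
Add both:
$14 + $12 = $26

$26


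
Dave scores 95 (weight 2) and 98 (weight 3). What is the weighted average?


Weighted sum:
2 x 95 + 3 x 98 = 484
Total weight:
2 + 3 = 5
Weighted average:
484 / 5 = 96.8

96.8


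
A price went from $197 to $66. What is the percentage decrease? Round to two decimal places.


Find the absolute change:
|66 - 197| = 131
Divide by original and multiply by 100:
131 / 197 x 100 = 66.4974...% ≈ 66.5%

66.5%


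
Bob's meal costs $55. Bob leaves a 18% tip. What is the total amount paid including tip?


Calculate the tip:
18% of $55 = $9.90
Add tip to meal cost:
$55 + $9.90 = $64.90

$64.90


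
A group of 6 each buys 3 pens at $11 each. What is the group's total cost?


Cost per person:
3 x $11 = $33
Group total:
6 x $33 = $198

$198


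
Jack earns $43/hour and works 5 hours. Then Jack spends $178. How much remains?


Calculate earnings:
5 x $43 = $215
Subtract spending:
$215 - $178 = $37

$37


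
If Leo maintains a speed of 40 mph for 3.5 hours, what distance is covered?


Use the formula: distance = speed x time
Speed = 40 mph, Time = 3.5 hours
40 x 3.5 = 140 miles

140 miles


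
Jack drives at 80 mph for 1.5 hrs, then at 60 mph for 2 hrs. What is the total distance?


Leg 1 distance:
80 x 1.5 = 120 miles
Leg 2 distance:
60 x 2 = 120 miles
Total distance:
120 + 120 = 240 miles

240 miles


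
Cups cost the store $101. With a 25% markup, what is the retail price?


Calculate the markup amount:
25% of $101 = $25.25
Add to cost:
$101 + $25.25 = $126.25

$126.25


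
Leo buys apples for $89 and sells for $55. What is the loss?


Selling price = $55
Cost price = $89
Loss = cost price - selling price:
Loss = $89 - $55 = $34

$34


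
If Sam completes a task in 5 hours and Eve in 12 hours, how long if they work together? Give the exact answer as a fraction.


Sam's rate: 1/5 of the job per hour
Eve's rate: 1/12 of the job per hour
Combined rate: 1/5 + 1/12 = 17/60 per hour
Time = 1 / (17/60) = 60/17 hours (≈ 3.53 hours)

60/17 hours


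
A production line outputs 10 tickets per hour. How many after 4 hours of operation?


Production rate: 10 tickets per hour
Time: 4 hours
Total: 10 x 4 = 40 tickets

40 tickets


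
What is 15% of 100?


Convert percentage to decimal:
15% = 0.15
Multiply:
100 x 0.15 = 15

15


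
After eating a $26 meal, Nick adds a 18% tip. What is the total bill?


Calculate the tip:
18% of $26 = $4.68
Add tip to meal cost:
$26 + $4.68 = $30.68

$30.68


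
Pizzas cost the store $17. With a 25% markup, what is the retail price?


Calculate the markup amount:
25% of $17 = $4.25
Add to cost:
$17 + $4.25 = $21.25

$21.25


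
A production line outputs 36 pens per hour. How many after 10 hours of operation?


Production rate: 36 pens per hour
Time: 10 hours
Total: 36 x 10 = 360 pens

360 pens


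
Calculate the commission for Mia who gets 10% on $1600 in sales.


Convert rate to decimal:
10% = 0.1
Multiply by sales:
$1600 x 0.1 = $160

$160


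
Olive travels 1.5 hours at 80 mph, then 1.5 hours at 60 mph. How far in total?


Leg 1 distance:
80 x 1.5 = 120 miles
Leg 2 distance:
60 x 1.5 = 90 miles
Total distance:
120 + 90 = 210 miles

210 miles


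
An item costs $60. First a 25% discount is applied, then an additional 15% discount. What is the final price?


First discount:
25% of $60 = $15
Price after first discount:
$60 - $15 = $45
Second discount:
15% of $45 = $6.75
Final price:
$45 - $6.75 = $38.25

$38.25


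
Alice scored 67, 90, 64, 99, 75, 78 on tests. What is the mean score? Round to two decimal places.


Add the scores:
67 + 90 + 64 + 99 + 75 + 78 = 473
Divide by the number of tests:
473 / 6 = 78.8333... ≈ 78.83

78.83


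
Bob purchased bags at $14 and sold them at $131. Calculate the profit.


Selling price = $131
Cost price = $14
Profit = selling price - cost price:
Profit = $131 - $14 = $117

$117


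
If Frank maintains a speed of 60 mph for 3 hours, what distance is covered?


Use the formula: distance = speed x time
Speed = 60 mph, Time = 3 hours
60 x 3 = 180 miles

180 miles


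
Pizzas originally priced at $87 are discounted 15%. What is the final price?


Calculate the discount amount:
15% of $87 = $13.05
Subtract from original:
$87 - $13.05 = $73.95

$73.95


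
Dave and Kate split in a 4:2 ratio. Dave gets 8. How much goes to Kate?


Find the multiplier:
8 / 4 = 2
Apply to Kate's share:
2 x 2 = 4

4


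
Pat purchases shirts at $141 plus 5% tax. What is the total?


Calculate the tax:
5% of $141 = $7.05
Add tax to price:
$141 + $7.05 = $148.05

$148.05


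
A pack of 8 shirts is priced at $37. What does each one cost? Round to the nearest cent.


Total cost: $37
Number of items: 8
Unit price: $37 / 8 = $4.625 ≈ $4.63

$4.63


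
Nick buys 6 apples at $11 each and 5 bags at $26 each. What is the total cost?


Cost of apples:
6 x $11 = $66
Cost of bags:
5 x $26 = $130
Add both:
$66 + $130 = $196

$196


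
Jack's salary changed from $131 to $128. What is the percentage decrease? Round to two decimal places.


Find the absolute change:
|128 - 131| = 3
Divide by original and multiply by 100:
3 / 131 x 100 = 2.2900...% ≈ 2.29%

2.29%


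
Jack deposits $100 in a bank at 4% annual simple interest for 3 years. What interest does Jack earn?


Use the formula I = P x R x T / 100
P x R x T = 100 x 4 x 3 = 1200
I = 1200 / 100 = $12

$12


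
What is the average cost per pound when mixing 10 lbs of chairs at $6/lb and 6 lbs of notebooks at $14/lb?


Cost of chairs:
10 x $6 = $60
Cost of notebooks:
6 x $14 = $84
Total cost: $60 + $84 = $144
Total weight: 16 lbs
Average: $144 / 16 = $9/lb

$9/lb


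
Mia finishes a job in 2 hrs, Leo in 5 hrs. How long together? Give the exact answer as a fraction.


Mia's rate: 1/2 of the job per hour
Leo's rate: 1/5 of the job per hour
Combined rate: 1/2 + 1/5 = 7/10 per hour
Time = 1 / (7/10) = 10/7 hours (≈ 1.43 hours)

10/7 hours


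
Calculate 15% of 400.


Convert percentage to decimal:
15% = 0.15
Multiply:
400 x 0.15 = 60

60


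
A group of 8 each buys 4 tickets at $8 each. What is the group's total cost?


Cost per person:
4 x $8 = $32
Group total:
8 x $32 = $256

$256


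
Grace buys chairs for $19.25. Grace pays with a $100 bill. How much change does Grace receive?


Start with the amount paid:
$100
Subtract the price:
$100 - $19.25 = $80.75

$80.75


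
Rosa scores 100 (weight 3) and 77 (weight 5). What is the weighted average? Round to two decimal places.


Weighted sum:
3 x 100 + 5 x 77 = 685
Total weight:
3 + 5 = 8
Weighted average:
685 / 8 = 85.625 ≈ 85.63

85.63


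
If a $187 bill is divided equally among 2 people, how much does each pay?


Total bill: $187
Number of people: 2
Each pays: $187 / 2 = $93.50

$93.50


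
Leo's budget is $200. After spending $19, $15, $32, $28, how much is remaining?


Add up expenses:
$19 + $15 + $32 + $28 = $94
Subtract from budget:
$200 - $94 = $106

$106


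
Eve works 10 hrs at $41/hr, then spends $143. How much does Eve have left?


Calculate earnings:
10 x $41 = $410
Subtract spending:
$410 - $143 = $267

$267


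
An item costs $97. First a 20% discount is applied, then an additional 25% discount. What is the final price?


First discount:
20% of $97 = $19.40
Price after first discount:
$97 - $19.40 = $77.60
Second discount:
25% of $77.60 = $19.40
Final price:
$77.60 - $19.40 = $58.20

$58.20


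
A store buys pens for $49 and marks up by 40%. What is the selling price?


Calculate the markup amount:
40% of $49 = $19.60
Add to cost:
$49 + $19.60 = $68.60

$68.60


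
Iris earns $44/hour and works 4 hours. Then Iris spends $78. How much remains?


Calculate earnings:
4 x $44 = $176
Subtract spending:
$176 - $78 = $98

$98


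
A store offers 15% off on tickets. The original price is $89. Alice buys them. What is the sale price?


Calculate the discount amount:
15% of $89 = $13.35
Subtract from original:
$89 - $13.35 = $75.65

$75.65


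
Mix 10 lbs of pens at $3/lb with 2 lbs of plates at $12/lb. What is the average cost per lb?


Cost of pens:
10 x $3 = $30
Cost of plates:
2 x $12 = $24
Total cost: $30 + $24 = $54
Total weight: 12 lbs
Average: $54 / 12 = $4.50/lb

$4.50/lb


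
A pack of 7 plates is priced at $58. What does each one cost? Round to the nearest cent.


Total cost: $58
Number of items: 7
Unit price: $58 / 7 = $8.2857... ≈ $8.29

$8.29


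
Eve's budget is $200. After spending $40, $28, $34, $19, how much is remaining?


Add up expenses:
$40 + $28 + $34 + $19 = $121
Subtract from budget:
$200 - $121 = $79

$79


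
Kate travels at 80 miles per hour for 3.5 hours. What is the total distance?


Use the formula: distance = speed x time
Speed = 80 mph, Time = 3.5 hours
80 x 3.5 = 280 miles

280 miles


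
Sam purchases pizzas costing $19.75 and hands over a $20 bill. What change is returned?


Start with the amount paid:
$20
Subtract the price:
$20 - $19.75 = $0.25

$0.25


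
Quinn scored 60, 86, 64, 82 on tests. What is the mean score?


Add the scores:
60 + 86 + 64 + 82 = 292
Divide by the number of tests:
292 / 4 = 73

73


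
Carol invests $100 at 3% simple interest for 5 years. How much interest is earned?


Use the formula I = P x R x T / 100
P x R x T = 100 x 3 x 5 = 1500
I = 1500 / 100 = $15

$15


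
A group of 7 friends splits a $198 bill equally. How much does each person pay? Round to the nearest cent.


Total bill: $198
Number of people: 7
Each pays: $198 / 7 = $28.2857... ≈ $28.29

$28.29


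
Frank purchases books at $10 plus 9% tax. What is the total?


Calculate the tax:
9% of $10 = $0.90
Add tax to price:
$10 + $0.90 = $10.90

$10.90


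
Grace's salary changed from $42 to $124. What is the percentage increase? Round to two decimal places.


Find the absolute change:
|124 - 42| = 82
Divide by original and multiply by 100:
82 / 42 x 100 = 195.2380...% ≈ 195.24%

195.24%


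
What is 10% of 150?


Convert percentage to decimal:
10% = 0.1
Multiply:
150 x 0.1 = 15

15


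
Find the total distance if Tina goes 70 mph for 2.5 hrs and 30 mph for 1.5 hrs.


Leg 1 distance:
70 x 2.5 = 175 miles
Leg 2 distance:
30 x 1.5 = 45 miles
Total distance:
175 + 45 = 220 miles

220 miles


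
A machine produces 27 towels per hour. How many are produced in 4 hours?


Production rate: 27 towels per hour
Time: 4 hours
Total: 27 x 4 = 108 towels

108 towels


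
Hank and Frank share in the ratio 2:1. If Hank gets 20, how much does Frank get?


Find the multiplier:
20 / 2 = 10
Apply to Frank's share:
1 x 10 = 10

10


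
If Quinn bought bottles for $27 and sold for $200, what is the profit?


Selling price = $200
Cost price = $27
Profit = selling price - cost price:
Profit = $200 - $27 = $173

$173


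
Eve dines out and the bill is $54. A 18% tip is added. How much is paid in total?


Calculate the tip:
18% of $54 = $9.72
Add tip to meal cost:
$54 + $9.72 = $63.72

$63.72


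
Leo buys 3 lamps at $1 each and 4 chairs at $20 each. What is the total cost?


Cost of lamps:
3 x $1 = $3
Cost of chairs:
4 x $20 = $80
Add both:
$3 + $80 = $83

$83


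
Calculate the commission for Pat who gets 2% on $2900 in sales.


Convert rate to decimal:
2% = 0.02
Multiply by sales:
$2900 x 0.02 = $58

$58


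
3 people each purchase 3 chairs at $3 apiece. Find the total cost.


Cost per person:
3 x $3 = $9
Group total:
3 x $9 = $27

$27


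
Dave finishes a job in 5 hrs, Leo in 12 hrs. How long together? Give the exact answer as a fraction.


Dave's rate: 1/5 of the job per hour
Leo's rate: 1/12 of the job per hour
Combined rate: 1/5 + 1/12 = 17/60 per hour
Time = 1 / (17/60) = 60/17 hours (≈ 3.53 hours)

60/17 hours


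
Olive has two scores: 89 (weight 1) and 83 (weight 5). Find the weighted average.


Weighted sum:
1 x 89 + 5 x 83 = 504
Total weight:
1 + 5 = 6
Weighted average:
504 / 6 = 84

84


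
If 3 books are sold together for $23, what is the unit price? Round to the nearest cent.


Total cost: $23
Number of items: 3
Unit price: $23 / 3 = $7.6666... ≈ $7.67

$7.67


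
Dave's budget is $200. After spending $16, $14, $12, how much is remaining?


Add up expenses:
$16 + $14 + $12 = $42
Subtract from budget:
$200 - $42 = $158

$158


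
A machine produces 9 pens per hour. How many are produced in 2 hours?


Production rate: 9 pens per hour
Time: 2 hours
Total: 9 x 2 = 18 pens

18 pens


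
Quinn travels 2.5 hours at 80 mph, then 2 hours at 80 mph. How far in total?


Leg 1 distance:
80 x 2.5 = 200 miles
Leg 2 distance:
80 x 2 = 160 miles
Total distance:
200 + 160 = 360 miles

360 miles


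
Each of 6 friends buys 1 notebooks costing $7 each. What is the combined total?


Cost per person:
1 x $7 = $7
Group total:
6 x $7 = $42

$42


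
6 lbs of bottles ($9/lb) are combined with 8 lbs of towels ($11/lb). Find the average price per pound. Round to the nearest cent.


Cost of bottles:
6 x $9 = $54
Cost of towels:
8 x $11 = $88
Total cost: $54 + $88 = $142
Total weight: 14 lbs
Average: $142 / 14 = $10.1428... ≈ $10.14/lb

$10.14/lb


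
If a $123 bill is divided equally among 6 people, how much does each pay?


Total bill: $123
Number of people: 6
Each pays: $123 / 6 = $20.50

$20.50


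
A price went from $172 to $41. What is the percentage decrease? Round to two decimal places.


Find the absolute change:
|41 - 172| = 131
Divide by original and multiply by 100:
131 / 172 x 100 = 76.1627...% ≈ 76.16%

76.16%


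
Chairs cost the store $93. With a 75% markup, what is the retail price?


Calculate the markup amount:
75% of $93 = $69.75
Add to cost:
$93 + $69.75 = $162.75

$162.75


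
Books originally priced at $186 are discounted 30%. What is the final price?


Calculate the discount amount:
30% of $186 = $55.80
Subtract from original:
$186 - $55.80 = $130.20

$130.20


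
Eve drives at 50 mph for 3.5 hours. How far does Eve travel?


Use the formula: distance = speed x time
Speed = 50 mph, Time = 3.5 hours
50 x 3.5 = 175 miles

175 miles


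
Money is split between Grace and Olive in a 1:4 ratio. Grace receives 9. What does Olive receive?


Find the multiplier:
9 / 1 = 9
Apply to Olive's share:
4 x 9 = 36

36


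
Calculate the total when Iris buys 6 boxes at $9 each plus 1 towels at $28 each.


Cost of boxes:
6 x $9 = $54
Cost of towels:
1 x $28 = $28
Add both:
$54 + $28 = $82

$82


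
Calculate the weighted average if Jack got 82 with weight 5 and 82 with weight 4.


Weighted sum:
5 x 82 + 4 x 82 = 738
Total weight:
5 + 4 = 9
Weighted average:
738 / 9 = 82

82


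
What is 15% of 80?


Convert percentage to decimal:
15% = 0.15
Multiply:
80 x 0.15 = 12

12


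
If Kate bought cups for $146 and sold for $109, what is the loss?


Selling price = $109
Cost price = $146
Loss = cost price - selling price:
Loss = $146 - $109 = $37

$37


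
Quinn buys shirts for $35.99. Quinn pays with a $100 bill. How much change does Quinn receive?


Start with the amount paid:
$100
Subtract the price:
$100 - $35.99 = $64.01

$64.01


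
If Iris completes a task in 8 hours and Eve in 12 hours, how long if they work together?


Iris's rate: 1/8 of the job per hour
Eve's rate: 1/12 of the job per hour
Combined rate: 1/8 + 1/12 = 5/24 per hour
Time = 1 / (5/24) = 24/5 = 4.8 hours

4.8 hours


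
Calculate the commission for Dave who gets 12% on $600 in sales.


Convert rate to decimal:
12% = 0.12
Multiply by sales:
$600 x 0.12 = $72

$72


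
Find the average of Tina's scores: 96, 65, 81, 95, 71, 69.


Add the scores:
96 + 65 + 81 + 95 + 71 + 69 = 477
Divide by the number of tests:
477 / 6 = 79.5

79.5


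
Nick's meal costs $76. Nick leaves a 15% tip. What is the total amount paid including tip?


Calculate the tip:
15% of $76 = $11.40
Add tip to meal cost:
$76 + $11.40 = $87.40

$87.40


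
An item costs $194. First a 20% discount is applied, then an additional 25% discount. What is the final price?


First discount:
20% of $194 = $38.80
Price after first discount:
$194 - $38.80 = $155.20
Second discount:
25% of $155.20 = $38.80
Final price:
$155.20 - $38.80 = $116.40

$116.40


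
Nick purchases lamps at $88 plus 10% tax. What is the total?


Calculate the tax:
10% of $88 = $8.80
Add tax to price:
$88 + $8.80 = $96.80

$96.80


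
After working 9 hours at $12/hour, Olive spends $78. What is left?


Calculate earnings:
9 x $12 = $108
Subtract spending:
$108 - $78 = $30

$30


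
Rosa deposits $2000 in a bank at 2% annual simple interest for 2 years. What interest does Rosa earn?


Use the formula I = P x R x T / 100
P x R x T = 2000 x 2 x 2 = 8000
I = 8000 / 100 = $80

$80


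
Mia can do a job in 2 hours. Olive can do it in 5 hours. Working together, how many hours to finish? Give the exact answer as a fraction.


Mia's rate: 1/2 of the job per hour
Olive's rate: 1/5 of the job per hour
Combined rate: 1/2 + 1/5 = 7/10 per hour
Time = 1 / (7/10) = 10/7 hours (≈ 1.43 hours)

10/7 hours


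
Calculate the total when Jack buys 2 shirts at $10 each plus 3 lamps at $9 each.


Cost of shirts:
2 x $10 = $20
Cost of lamps:
3 x $9 = $27
Add both:
$20 + $27 = $47

$47


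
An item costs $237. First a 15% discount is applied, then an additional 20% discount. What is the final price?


First discount:
15% of $237 = $35.55
Price after first discount:
$237 - $35.55 = $201.45
Second discount:
20% of $201.45 = $40.29
Final price:
$201.45 - $40.29 = $161.16

$161.16


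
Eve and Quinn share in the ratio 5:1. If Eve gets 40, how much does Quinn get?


Find the multiplier:
40 / 5 = 8
Apply to Quinn's share:
1 x 8 = 8

8


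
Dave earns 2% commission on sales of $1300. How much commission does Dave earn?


Convert rate to decimal:
2% = 0.02
Multiply by sales:
$1300 x 0.02 = $26

$26


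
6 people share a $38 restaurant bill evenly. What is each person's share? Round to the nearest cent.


Total bill: $38
Number of people: 6
Each pays: $38 / 6 = $6.3333... ≈ $6.33

$6.33


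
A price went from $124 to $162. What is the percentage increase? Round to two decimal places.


Find the absolute change:
|162 - 124| = 38
Divide by original and multiply by 100:
38 / 124 x 100 = 30.6451...% ≈ 30.65%

30.65%


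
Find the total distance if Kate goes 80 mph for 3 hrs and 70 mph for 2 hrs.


Leg 1 distance:
80 x 3 = 240 miles
Leg 2 distance:
70 x 2 = 140 miles
Total distance:
240 + 140 = 380 miles

380 miles


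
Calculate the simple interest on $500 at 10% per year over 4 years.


Use the formula I = P x R x T / 100
P x R x T = 500 x 10 x 4 = 20000
I = 20000 / 100 = $200

$200


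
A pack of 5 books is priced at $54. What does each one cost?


Total cost: $54
Number of items: 5
Unit price: $54 / 5 = $10.80

$10.80
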